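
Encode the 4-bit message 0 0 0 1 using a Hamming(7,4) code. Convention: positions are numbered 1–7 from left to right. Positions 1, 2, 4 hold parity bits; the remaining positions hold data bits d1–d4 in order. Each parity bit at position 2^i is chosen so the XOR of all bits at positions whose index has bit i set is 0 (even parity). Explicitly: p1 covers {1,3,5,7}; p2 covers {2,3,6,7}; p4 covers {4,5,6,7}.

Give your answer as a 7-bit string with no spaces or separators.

1101001

Place data at non-parity positions: p1 p2 0 p4 0 0 1
p1 (pos 1,3,5,7): XOR of data positions = 0⊕0⊕1 = 1
p2 (pos 2,3,6,7): XOR of data positions = 0⊕0⊕1 = 1
p4 (pos 4,5,6,7): XOR of data positions = 0⊕0⊕1 = 1
Codeword: 1101001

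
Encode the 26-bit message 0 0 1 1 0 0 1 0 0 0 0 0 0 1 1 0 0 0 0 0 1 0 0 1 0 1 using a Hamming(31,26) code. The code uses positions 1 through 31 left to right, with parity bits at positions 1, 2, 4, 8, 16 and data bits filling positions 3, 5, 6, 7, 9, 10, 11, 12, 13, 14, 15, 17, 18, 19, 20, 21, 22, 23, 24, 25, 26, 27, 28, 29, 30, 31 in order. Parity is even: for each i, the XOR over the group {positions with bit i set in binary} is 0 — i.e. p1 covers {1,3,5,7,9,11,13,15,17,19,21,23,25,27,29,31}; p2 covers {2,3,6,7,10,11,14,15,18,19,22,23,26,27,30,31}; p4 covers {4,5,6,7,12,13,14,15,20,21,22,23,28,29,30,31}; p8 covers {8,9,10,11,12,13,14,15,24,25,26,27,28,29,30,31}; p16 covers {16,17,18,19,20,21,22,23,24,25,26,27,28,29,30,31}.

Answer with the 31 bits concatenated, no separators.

Place data at non-parity positions: p1 p2 0 p4 0 1 1 p8 0 0 1 0 0 0 0 p16 0 0 1 1 0 0 0 0 0 1 0 0 1 0 1
p1 (pos 1,3,5,7,9,11,13,15,17,19,21,23,25,27,29,31): XOR of data positions = 0⊕0⊕1⊕0⊕1⊕0⊕0⊕0⊕1⊕0⊕0⊕0⊕0⊕1⊕1 = 1
p2 (pos 2,3,6,7,10,11,14,15,18,19,22,23,26,27,30,31): XOR of data positions = 0⊕1⊕1⊕0⊕1⊕0⊕0⊕0⊕1⊕0⊕0⊕1⊕0⊕0⊕1 = 0
p4 (pos 4,5,6,7,12,13,14,15,20,21,22,23,28,29,30,31): XOR of data positions = 0⊕1⊕1⊕0⊕0⊕0⊕0⊕1⊕0⊕0⊕0⊕0⊕1⊕0⊕1 = 1
p8 (pos 8,9,10,11,12,13,14,15,24,25,26,27,28,29,30,31): XOR of data positions = 0⊕0⊕1⊕0⊕0⊕0⊕0⊕0⊕0⊕1⊕0⊕0⊕1⊕0⊕1 = 0
p16 (pos 16,17,18,19,20,21,22,23,24,25,26,27,28,29,30,31): XOR of data positions = 0⊕0⊕1⊕1⊕0⊕0⊕0⊕0⊕0⊕1⊕0⊕0⊕1⊕0⊕1 = 1
Codeword: 1001011000100001001100000100101

1001011000100001001100000100101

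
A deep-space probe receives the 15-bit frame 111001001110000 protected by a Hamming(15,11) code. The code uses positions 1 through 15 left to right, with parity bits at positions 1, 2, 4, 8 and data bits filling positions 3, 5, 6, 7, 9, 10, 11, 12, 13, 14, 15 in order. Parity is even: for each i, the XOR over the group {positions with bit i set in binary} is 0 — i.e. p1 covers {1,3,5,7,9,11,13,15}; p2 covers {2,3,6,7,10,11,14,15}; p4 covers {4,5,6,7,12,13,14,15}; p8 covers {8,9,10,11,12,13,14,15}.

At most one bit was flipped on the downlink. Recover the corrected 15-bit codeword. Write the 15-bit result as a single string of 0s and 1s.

111001001110010

s1 (pos 1,3,5,7,9,11,13,15): 1⊕1⊕0⊕0⊕1⊕1⊕0⊕0 = 0
s2 (pos 2,3,6,7,10,11,14,15): 1⊕1⊕1⊕0⊕1⊕1⊕0⊕0 = 1
s4 (pos 4,5,6,7,12,13,14,15): 0⊕0⊕1⊕0⊕0⊕0⊕0⊕0 = 1
s8 (pos 8,9,10,11,12,13,14,15): 0⊕1⊕1⊕1⊕0⊕0⊕0⊕0 = 1
Syndrome s8…s1 = 1110 → error at position 14.
Flip position 14: 111001001110000 → 111001001110010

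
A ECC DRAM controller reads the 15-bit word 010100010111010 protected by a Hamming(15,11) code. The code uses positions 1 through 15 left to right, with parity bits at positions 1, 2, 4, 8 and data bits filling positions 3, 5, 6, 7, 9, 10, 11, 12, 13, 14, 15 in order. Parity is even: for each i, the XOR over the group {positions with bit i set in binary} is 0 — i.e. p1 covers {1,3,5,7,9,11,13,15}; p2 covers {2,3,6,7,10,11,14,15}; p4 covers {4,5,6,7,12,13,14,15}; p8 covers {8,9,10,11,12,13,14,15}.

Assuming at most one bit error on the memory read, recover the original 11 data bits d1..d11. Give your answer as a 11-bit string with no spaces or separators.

00000111110

s1 (pos 1,3,5,7,9,11,13,15): 0⊕0⊕0⊕0⊕0⊕1⊕0⊕0 = 1
s2 (pos 2,3,6,7,10,11,14,15): 1⊕0⊕0⊕0⊕1⊕1⊕1⊕0 = 0
s4 (pos 4,5,6,7,12,13,14,15): 1⊕0⊕0⊕0⊕1⊕0⊕1⊕0 = 1
s8 (pos 8,9,10,11,12,13,14,15): 1⊕0⊕1⊕1⊕1⊕0⊕1⊕0 = 1
Syndrome s8…s1 = 1101 → error at position 13.
Flip position 13: 010100010111010 → 010100010111110
Read data bits from positions 3,5,6,7,9,10,11,12,13,14,15: 00000111110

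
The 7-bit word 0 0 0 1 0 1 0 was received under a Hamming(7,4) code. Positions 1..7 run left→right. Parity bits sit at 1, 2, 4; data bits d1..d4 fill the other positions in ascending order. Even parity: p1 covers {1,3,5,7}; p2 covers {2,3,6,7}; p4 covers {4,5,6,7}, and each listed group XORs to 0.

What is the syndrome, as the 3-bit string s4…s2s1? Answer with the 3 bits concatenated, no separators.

s1 (pos 1,3,5,7): 0⊕0⊕0⊕0 = 0
s2 (pos 2,3,6,7): 0⊕0⊕1⊕0 = 1
s4 (pos 4,5,6,7): 1⊕0⊕1⊕0 = 0
Syndrome s4…s1 = 010 → error at position 2.

010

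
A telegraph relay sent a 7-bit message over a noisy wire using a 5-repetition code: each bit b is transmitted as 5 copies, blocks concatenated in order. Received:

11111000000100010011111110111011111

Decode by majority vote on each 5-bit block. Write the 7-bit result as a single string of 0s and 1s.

Block 1 (11111): 5 ones → 1
Block 2 (00000): 0 ones → 0
Block 3 (01000): 1 one → 0
Block 4 (10011): 3 ones → 1
Block 5 (11111): 5 ones → 1
Block 6 (01110): 3 ones → 1
Block 7 (11111): 5 ones → 1

1001111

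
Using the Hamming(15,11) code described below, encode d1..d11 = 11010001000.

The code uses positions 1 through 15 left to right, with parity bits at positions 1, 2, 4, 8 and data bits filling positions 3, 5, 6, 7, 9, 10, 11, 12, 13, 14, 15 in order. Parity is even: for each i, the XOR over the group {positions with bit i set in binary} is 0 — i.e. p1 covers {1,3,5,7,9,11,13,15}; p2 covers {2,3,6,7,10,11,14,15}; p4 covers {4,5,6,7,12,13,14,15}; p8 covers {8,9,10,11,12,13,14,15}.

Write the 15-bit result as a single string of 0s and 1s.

Place data at non-parity positions: p1 p2 1 p4 1 0 1 p8 0 0 0 1 0 0 0
p1 (pos 1,3,5,7,9,11,13,15): XOR of data positions = 1⊕1⊕1⊕0⊕0⊕0⊕0 = 1
p2 (pos 2,3,6,7,10,11,14,15): XOR of data positions = 1⊕0⊕1⊕0⊕0⊕0⊕0 = 0
p4 (pos 4,5,6,7,12,13,14,15): XOR of data positions = 1⊕0⊕1⊕1⊕0⊕0⊕0 = 1
p8 (pos 8,9,10,11,12,13,14,15): XOR of data positions = 0⊕0⊕0⊕1⊕0⊕0⊕0 = 1
Codeword: 101110110001000

101110110001000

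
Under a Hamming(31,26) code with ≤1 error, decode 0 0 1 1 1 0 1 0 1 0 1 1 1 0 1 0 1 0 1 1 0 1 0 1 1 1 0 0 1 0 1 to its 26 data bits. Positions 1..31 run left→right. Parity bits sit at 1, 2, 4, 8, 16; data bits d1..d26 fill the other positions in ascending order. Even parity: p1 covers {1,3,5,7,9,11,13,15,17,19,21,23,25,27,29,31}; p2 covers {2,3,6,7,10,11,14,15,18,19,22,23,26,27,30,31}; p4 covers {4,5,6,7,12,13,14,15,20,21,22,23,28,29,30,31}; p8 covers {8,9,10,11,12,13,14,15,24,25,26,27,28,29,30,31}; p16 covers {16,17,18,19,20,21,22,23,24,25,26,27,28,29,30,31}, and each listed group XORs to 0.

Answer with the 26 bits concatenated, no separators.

s1 (pos 1,3,5,7,9,11,13,15,17,19,21,23,25,27,29,31): 0⊕1⊕1⊕1⊕1⊕1⊕1⊕1⊕1⊕1⊕0⊕0⊕1⊕0⊕1⊕1 = 0
s2 (pos 2,3,6,7,10,11,14,15,18,19,22,23,26,27,30,31): 0⊕1⊕0⊕1⊕0⊕1⊕0⊕1⊕0⊕1⊕1⊕0⊕1⊕0⊕0⊕1 = 0
s4 (pos 4,5,6,7,12,13,14,15,20,21,22,23,28,29,30,31): 1⊕1⊕0⊕1⊕1⊕1⊕0⊕1⊕1⊕0⊕1⊕0⊕0⊕1⊕0⊕1 = 0
s8 (pos 8,9,10,11,12,13,14,15,24,25,26,27,28,29,30,31): 0⊕1⊕0⊕1⊕1⊕1⊕0⊕1⊕1⊕1⊕1⊕0⊕0⊕1⊕0⊕1 = 0
s16 (pos 16,17,18,19,20,21,22,23,24,25,26,27,28,29,30,31): 0⊕1⊕0⊕1⊕1⊕0⊕1⊕0⊕1⊕1⊕1⊕0⊕0⊕1⊕0⊕1 = 1
Syndrome s16…s1 = 10000 → error at position 16.
Flip position 16: 0011101010111010101101011100101 → 0011101010111011101101011100101
Read data bits from positions 3,5,6,7,9,10,11,12,13,14,15,17,18,19,20,21,22,23,24,25,26,27,28,29,30,31: 11011011101101101011100101

11011011101101101011100101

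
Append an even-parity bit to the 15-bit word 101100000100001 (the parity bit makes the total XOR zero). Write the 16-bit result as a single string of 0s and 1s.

1011000001000011

XOR of the 15 data bits: 1⊕0⊕1⊕1⊕0⊕0⊕0⊕0⊕0⊕1⊕0⊕0⊕0⊕0⊕1 = 1
Parity bit = 1 (so all 16 bits XOR to 0).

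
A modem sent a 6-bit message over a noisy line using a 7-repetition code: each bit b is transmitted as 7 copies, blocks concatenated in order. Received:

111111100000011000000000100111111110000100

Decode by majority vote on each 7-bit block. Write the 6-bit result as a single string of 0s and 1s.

Block 1 (1111111): 7 ones → 1
Block 2 (0000001): 1 one → 0
Block 3 (1000000): 1 one → 0
Block 4 (0001001): 2 ones → 0
Block 5 (1111111): 7 ones → 1
Block 6 (0000100): 1 one → 0

100010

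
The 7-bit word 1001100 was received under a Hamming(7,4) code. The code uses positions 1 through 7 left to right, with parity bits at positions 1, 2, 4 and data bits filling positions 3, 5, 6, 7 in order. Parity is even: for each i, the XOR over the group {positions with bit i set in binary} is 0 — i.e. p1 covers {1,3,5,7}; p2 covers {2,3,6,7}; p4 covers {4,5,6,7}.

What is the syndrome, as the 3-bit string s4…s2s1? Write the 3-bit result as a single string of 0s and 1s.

000

s1 (pos 1,3,5,7): 1⊕0⊕1⊕0 = 0
s2 (pos 2,3,6,7): 0⊕0⊕0⊕0 = 0
s4 (pos 4,5,6,7): 1⊕1⊕0⊕0 = 0
Syndrome s4…s1 = 000 → no error.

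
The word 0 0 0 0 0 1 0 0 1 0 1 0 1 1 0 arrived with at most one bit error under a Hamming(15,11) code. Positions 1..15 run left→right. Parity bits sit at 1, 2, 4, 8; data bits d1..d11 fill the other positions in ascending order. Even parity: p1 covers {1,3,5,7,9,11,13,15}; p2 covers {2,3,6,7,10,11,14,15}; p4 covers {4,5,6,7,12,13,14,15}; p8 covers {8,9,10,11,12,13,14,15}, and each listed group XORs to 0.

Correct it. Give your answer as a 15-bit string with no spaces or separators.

000001101010110

s1 (pos 1,3,5,7,9,11,13,15): 0⊕0⊕0⊕0⊕1⊕1⊕1⊕0 = 1
s2 (pos 2,3,6,7,10,11,14,15): 0⊕0⊕1⊕0⊕0⊕1⊕1⊕0 = 1
s4 (pos 4,5,6,7,12,13,14,15): 0⊕0⊕1⊕0⊕0⊕1⊕1⊕0 = 1
s8 (pos 8,9,10,11,12,13,14,15): 0⊕1⊕0⊕1⊕0⊕1⊕1⊕0 = 0
Syndrome s8…s1 = 0111 → error at position 7.
Flip position 7: 000001001010110 → 000001101010110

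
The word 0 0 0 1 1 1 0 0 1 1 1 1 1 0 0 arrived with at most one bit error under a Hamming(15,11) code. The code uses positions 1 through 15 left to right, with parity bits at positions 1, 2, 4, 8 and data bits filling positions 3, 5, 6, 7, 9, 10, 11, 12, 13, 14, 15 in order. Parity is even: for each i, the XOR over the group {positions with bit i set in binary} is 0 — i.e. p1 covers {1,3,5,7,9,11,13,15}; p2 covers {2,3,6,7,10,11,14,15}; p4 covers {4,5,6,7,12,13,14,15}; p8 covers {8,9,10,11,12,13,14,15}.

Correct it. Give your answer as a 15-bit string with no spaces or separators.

s1 (pos 1,3,5,7,9,11,13,15): 0⊕0⊕1⊕0⊕1⊕1⊕1⊕0 = 0
s2 (pos 2,3,6,7,10,11,14,15): 0⊕0⊕1⊕0⊕1⊕1⊕0⊕0 = 1
s4 (pos 4,5,6,7,12,13,14,15): 1⊕1⊕1⊕0⊕1⊕1⊕0⊕0 = 1
s8 (pos 8,9,10,11,12,13,14,15): 0⊕1⊕1⊕1⊕1⊕1⊕0⊕0 = 1
Syndrome s8…s1 = 1110 → error at position 14.
Flip position 14: 000111001111100 → 000111001111110

000111001111110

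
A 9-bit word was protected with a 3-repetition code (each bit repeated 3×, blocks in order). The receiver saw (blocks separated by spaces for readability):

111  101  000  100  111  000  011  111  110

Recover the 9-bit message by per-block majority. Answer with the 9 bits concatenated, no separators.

110010111

Block 1 (111): 3 ones → 1
Block 2 (101): 2 ones → 1
Block 3 (000): 0 ones → 0
Block 4 (100): 1 one → 0
Block 5 (111): 3 ones → 1
Block 6 (000): 0 ones → 0
Block 7 (011): 2 ones → 1
Block 8 (111): 3 ones → 1
Block 9 (110): 2 ones → 1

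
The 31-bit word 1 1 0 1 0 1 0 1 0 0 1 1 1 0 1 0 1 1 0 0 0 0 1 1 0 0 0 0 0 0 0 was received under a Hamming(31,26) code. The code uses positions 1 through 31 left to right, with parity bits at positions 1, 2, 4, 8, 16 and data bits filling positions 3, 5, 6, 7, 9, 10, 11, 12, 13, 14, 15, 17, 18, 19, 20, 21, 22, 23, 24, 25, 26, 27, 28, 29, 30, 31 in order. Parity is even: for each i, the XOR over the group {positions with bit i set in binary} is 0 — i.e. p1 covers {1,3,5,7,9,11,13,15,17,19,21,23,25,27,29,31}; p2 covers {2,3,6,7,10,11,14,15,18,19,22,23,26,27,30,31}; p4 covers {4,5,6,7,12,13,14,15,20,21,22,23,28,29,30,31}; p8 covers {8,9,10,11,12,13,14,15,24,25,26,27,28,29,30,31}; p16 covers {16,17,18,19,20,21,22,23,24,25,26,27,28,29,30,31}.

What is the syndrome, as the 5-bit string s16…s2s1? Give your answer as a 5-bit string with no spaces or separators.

00000

s1 (pos 1,3,5,7,9,11,13,15,17,19,21,23,25,27,29,31): 1⊕0⊕0⊕0⊕0⊕1⊕1⊕1⊕1⊕0⊕0⊕1⊕0⊕0⊕0⊕0 = 0
s2 (pos 2,3,6,7,10,11,14,15,18,19,22,23,26,27,30,31): 1⊕0⊕1⊕0⊕0⊕1⊕0⊕1⊕1⊕0⊕0⊕1⊕0⊕0⊕0⊕0 = 0
s4 (pos 4,5,6,7,12,13,14,15,20,21,22,23,28,29,30,31): 1⊕0⊕1⊕0⊕1⊕1⊕0⊕1⊕0⊕0⊕0⊕1⊕0⊕0⊕0⊕0 = 0
s8 (pos 8,9,10,11,12,13,14,15,24,25,26,27,28,29,30,31): 1⊕0⊕0⊕1⊕1⊕1⊕0⊕1⊕1⊕0⊕0⊕0⊕0⊕0⊕0⊕0 = 0
s16 (pos 16,17,18,19,20,21,22,23,24,25,26,27,28,29,30,31): 0⊕1⊕1⊕0⊕0⊕0⊕0⊕1⊕1⊕0⊕0⊕0⊕0⊕0⊕0⊕0 = 0
Syndrome s16…s1 = 00000 → no error.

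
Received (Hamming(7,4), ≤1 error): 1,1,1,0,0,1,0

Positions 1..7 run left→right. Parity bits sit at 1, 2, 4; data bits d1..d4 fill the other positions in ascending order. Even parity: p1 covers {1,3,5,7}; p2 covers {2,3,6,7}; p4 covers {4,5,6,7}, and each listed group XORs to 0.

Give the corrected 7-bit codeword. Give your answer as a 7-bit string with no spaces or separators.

1110000

s1 (pos 1,3,5,7): 1⊕1⊕0⊕0 = 0
s2 (pos 2,3,6,7): 1⊕1⊕1⊕0 = 1
s4 (pos 4,5,6,7): 0⊕0⊕1⊕0 = 1
Syndrome s4…s1 = 110 → error at position 6.
Flip position 6: 1110010 → 1110000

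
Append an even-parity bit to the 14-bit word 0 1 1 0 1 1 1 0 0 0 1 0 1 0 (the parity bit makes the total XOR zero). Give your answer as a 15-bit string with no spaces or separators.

XOR of the 14 data bits: 0⊕1⊕1⊕0⊕1⊕1⊕1⊕0⊕0⊕0⊕1⊕0⊕1⊕0 = 1
Parity bit = 1 (so all 15 bits XOR to 0).

011011100010101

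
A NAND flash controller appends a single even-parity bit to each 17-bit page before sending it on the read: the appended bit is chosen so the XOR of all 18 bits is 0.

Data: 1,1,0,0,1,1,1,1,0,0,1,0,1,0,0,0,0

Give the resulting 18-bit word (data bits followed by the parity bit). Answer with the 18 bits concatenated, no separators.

110011110010100000

XOR of the 17 data bits: 1⊕1⊕0⊕0⊕1⊕1⊕1⊕1⊕0⊕0⊕1⊕0⊕1⊕0⊕0⊕0⊕0 = 0
Parity bit = 0 (so all 18 bits XOR to 0).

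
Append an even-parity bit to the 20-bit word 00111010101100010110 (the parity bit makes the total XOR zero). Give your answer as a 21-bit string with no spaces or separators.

001110101011000101100

XOR of the 20 data bits: 0⊕0⊕1⊕1⊕1⊕0⊕1⊕0⊕1⊕0⊕1⊕1⊕0⊕0⊕0⊕1⊕0⊕1⊕1⊕0 = 0
Parity bit = 0 (so all 21 bits XOR to 0).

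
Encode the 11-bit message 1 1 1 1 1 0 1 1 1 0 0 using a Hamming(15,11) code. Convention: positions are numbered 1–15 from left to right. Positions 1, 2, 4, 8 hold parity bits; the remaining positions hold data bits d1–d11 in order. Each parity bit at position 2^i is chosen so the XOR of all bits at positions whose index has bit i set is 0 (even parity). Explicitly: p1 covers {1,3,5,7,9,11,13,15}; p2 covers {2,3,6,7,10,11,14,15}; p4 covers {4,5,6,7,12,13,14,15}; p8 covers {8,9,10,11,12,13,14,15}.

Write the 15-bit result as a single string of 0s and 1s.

001111101011100

Place data at non-parity positions: p1 p2 1 p4 1 1 1 p8 1 0 1 1 1 0 0
p1 (pos 1,3,5,7,9,11,13,15): XOR of data positions = 1⊕1⊕1⊕1⊕1⊕1⊕0 = 0
p2 (pos 2,3,6,7,10,11,14,15): XOR of data positions = 1⊕1⊕1⊕0⊕1⊕0⊕0 = 0
p4 (pos 4,5,6,7,12,13,14,15): XOR of data positions = 1⊕1⊕1⊕1⊕1⊕0⊕0 = 1
p8 (pos 8,9,10,11,12,13,14,15): XOR of data positions = 1⊕0⊕1⊕1⊕1⊕0⊕0 = 0
Codeword: 001111101011100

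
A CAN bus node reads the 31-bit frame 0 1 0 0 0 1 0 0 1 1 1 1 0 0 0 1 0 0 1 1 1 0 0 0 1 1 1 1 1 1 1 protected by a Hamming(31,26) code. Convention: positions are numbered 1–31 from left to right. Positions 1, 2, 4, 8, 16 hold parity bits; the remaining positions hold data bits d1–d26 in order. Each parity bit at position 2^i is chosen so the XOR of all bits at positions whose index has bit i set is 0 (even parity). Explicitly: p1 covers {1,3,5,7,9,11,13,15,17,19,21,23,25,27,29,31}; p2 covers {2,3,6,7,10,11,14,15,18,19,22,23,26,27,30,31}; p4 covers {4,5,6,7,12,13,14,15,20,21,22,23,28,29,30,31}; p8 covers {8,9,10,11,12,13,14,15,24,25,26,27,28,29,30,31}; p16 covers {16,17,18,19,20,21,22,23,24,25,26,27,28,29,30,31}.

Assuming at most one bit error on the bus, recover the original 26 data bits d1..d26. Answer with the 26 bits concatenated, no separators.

s1 (pos 1,3,5,7,9,11,13,15,17,19,21,23,25,27,29,31): 0⊕0⊕0⊕0⊕1⊕1⊕0⊕0⊕0⊕1⊕1⊕0⊕1⊕1⊕1⊕1 = 0
s2 (pos 2,3,6,7,10,11,14,15,18,19,22,23,26,27,30,31): 1⊕0⊕1⊕0⊕1⊕1⊕0⊕0⊕0⊕1⊕0⊕0⊕1⊕1⊕1⊕1 = 1
s4 (pos 4,5,6,7,12,13,14,15,20,21,22,23,28,29,30,31): 0⊕0⊕1⊕0⊕1⊕0⊕0⊕0⊕1⊕1⊕0⊕0⊕1⊕1⊕1⊕1 = 0
s8 (pos 8,9,10,11,12,13,14,15,24,25,26,27,28,29,30,31): 0⊕1⊕1⊕1⊕1⊕0⊕0⊕0⊕0⊕1⊕1⊕1⊕1⊕1⊕1⊕1 = 1
s16 (pos 16,17,18,19,20,21,22,23,24,25,26,27,28,29,30,31): 1⊕0⊕0⊕1⊕1⊕1⊕0⊕0⊕0⊕1⊕1⊕1⊕1⊕1⊕1⊕1 = 1
Syndrome s16…s1 = 11010 → error at position 26.
Flip position 26: 0100010011110001001110001111111 → 0100010011110001001110001011111
Read data bits from positions 3,5,6,7,9,10,11,12,13,14,15,17,18,19,20,21,22,23,24,25,26,27,28,29,30,31: 00101111000001110001011111

00101111000001110001011111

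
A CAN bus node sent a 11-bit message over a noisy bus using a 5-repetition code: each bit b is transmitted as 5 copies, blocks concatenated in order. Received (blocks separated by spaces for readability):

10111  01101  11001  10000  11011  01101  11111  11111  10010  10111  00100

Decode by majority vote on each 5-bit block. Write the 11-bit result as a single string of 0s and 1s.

Block 1 (10111): 4 ones → 1
Block 2 (01101): 3 ones → 1
Block 3 (11001): 3 ones → 1
Block 4 (10000): 1 one → 0
Block 5 (11011): 4 ones → 1
Block 6 (01101): 3 ones → 1
Block 7 (11111): 5 ones → 1
Block 8 (11111): 5 ones → 1
Block 9 (10010): 2 ones → 0
Block 10 (10111): 4 ones → 1
Block 11 (00100): 1 one → 0

11101111010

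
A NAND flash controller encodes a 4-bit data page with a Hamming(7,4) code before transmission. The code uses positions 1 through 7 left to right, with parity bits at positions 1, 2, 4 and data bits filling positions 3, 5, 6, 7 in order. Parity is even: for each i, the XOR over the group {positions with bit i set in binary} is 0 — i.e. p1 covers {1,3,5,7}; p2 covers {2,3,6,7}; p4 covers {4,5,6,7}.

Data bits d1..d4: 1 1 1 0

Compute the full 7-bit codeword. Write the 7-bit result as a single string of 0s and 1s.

0010110

Place data at non-parity positions: p1 p2 1 p4 1 1 0
p1 (pos 1,3,5,7): XOR of data positions = 1⊕1⊕0 = 0
p2 (pos 2,3,6,7): XOR of data positions = 1⊕1⊕0 = 0
p4 (pos 4,5,6,7): XOR of data positions = 1⊕1⊕0 = 0
Codeword: 0010110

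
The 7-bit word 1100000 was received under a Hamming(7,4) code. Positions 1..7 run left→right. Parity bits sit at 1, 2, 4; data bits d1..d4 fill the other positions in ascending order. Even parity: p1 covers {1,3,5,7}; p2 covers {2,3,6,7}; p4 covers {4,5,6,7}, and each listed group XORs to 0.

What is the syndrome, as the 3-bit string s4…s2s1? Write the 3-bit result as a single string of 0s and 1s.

011

s1 (pos 1,3,5,7): 1⊕0⊕0⊕0 = 1
s2 (pos 2,3,6,7): 1⊕0⊕0⊕0 = 1
s4 (pos 4,5,6,7): 0⊕0⊕0⊕0 = 0
Syndrome s4…s1 = 011 → error at position 3.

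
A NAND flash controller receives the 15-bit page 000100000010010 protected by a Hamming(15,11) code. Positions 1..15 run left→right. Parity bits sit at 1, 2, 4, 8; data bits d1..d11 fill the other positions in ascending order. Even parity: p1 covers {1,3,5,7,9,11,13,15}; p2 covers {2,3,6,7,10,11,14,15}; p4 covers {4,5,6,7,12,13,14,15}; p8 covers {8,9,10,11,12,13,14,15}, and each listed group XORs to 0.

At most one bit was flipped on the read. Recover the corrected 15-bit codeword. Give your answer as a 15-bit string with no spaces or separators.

100100000010010

s1 (pos 1,3,5,7,9,11,13,15): 0⊕0⊕0⊕0⊕0⊕1⊕0⊕0 = 1
s2 (pos 2,3,6,7,10,11,14,15): 0⊕0⊕0⊕0⊕0⊕1⊕1⊕0 = 0
s4 (pos 4,5,6,7,12,13,14,15): 1⊕0⊕0⊕0⊕0⊕0⊕1⊕0 = 0
s8 (pos 8,9,10,11,12,13,14,15): 0⊕0⊕0⊕1⊕0⊕0⊕1⊕0 = 0
Syndrome s8…s1 = 0001 → error at position 1.
Flip position 1: 000100000010010 → 100100000010010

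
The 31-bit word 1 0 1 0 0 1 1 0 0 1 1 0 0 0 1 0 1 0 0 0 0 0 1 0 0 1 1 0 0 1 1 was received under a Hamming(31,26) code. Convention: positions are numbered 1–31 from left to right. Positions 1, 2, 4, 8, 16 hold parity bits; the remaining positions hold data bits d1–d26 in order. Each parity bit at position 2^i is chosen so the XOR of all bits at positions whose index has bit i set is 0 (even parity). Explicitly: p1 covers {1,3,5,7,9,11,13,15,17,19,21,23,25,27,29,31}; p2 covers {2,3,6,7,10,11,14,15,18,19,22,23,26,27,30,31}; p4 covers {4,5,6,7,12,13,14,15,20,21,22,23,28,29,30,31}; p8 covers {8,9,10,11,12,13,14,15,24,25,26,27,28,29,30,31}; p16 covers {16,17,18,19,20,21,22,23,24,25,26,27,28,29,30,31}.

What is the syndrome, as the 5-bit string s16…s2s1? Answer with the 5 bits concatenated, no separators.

01011

s1 (pos 1,3,5,7,9,11,13,15,17,19,21,23,25,27,29,31): 1⊕1⊕0⊕1⊕0⊕1⊕0⊕1⊕1⊕0⊕0⊕1⊕0⊕1⊕0⊕1 = 1
s2 (pos 2,3,6,7,10,11,14,15,18,19,22,23,26,27,30,31): 0⊕1⊕1⊕1⊕1⊕1⊕0⊕1⊕0⊕0⊕0⊕1⊕1⊕1⊕1⊕1 = 1
s4 (pos 4,5,6,7,12,13,14,15,20,21,22,23,28,29,30,31): 0⊕0⊕1⊕1⊕0⊕0⊕0⊕1⊕0⊕0⊕0⊕1⊕0⊕0⊕1⊕1 = 0
s8 (pos 8,9,10,11,12,13,14,15,24,25,26,27,28,29,30,31): 0⊕0⊕1⊕1⊕0⊕0⊕0⊕1⊕0⊕0⊕1⊕1⊕0⊕0⊕1⊕1 = 1
s16 (pos 16,17,18,19,20,21,22,23,24,25,26,27,28,29,30,31): 0⊕1⊕0⊕0⊕0⊕0⊕0⊕1⊕0⊕0⊕1⊕1⊕0⊕0⊕1⊕1 = 0
Syndrome s16…s1 = 01011 → error at position 11.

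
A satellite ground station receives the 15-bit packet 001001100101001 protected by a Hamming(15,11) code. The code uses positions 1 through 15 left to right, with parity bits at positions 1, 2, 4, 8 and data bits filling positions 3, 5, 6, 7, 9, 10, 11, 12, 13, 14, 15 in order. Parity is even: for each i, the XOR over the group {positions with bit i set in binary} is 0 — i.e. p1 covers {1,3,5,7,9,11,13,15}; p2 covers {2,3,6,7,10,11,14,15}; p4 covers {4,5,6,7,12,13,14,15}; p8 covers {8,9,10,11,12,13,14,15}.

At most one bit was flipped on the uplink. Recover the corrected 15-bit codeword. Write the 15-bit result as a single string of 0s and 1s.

001001100111001

s1 (pos 1,3,5,7,9,11,13,15): 0⊕1⊕0⊕1⊕0⊕0⊕0⊕1 = 1
s2 (pos 2,3,6,7,10,11,14,15): 0⊕1⊕1⊕1⊕1⊕0⊕0⊕1 = 1
s4 (pos 4,5,6,7,12,13,14,15): 0⊕0⊕1⊕1⊕1⊕0⊕0⊕1 = 0
s8 (pos 8,9,10,11,12,13,14,15): 0⊕0⊕1⊕0⊕1⊕0⊕0⊕1 = 1
Syndrome s8…s1 = 1011 → error at position 11.
Flip position 11: 001001100101001 → 001001100111001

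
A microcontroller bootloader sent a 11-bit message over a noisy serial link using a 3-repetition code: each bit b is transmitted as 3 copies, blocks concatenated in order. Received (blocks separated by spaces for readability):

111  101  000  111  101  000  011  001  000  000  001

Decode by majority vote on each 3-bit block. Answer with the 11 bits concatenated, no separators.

Block 1 (111): 3 ones → 1
Block 2 (101): 2 ones → 1
Block 3 (000): 0 ones → 0
Block 4 (111): 3 ones → 1
Block 5 (101): 2 ones → 1
Block 6 (000): 0 ones → 0
Block 7 (011): 2 ones → 1
Block 8 (001): 1 one → 0
Block 9 (000): 0 ones → 0
Block 10 (000): 0 ones → 0
Block 11 (001): 1 one → 0

11011010000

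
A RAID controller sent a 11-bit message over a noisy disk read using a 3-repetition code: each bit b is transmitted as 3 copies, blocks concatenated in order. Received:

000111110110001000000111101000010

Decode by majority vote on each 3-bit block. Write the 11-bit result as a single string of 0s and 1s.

01110001100

Block 1 (000): 0 ones → 0
Block 2 (111): 3 ones → 1
Block 3 (110): 2 ones → 1
Block 4 (110): 2 ones → 1
Block 5 (001): 1 one → 0
Block 6 (000): 0 ones → 0
Block 7 (000): 0 ones → 0
Block 8 (111): 3 ones → 1
Block 9 (101): 2 ones → 1
Block 10 (000): 0 ones → 0
Block 11 (010): 1 one → 0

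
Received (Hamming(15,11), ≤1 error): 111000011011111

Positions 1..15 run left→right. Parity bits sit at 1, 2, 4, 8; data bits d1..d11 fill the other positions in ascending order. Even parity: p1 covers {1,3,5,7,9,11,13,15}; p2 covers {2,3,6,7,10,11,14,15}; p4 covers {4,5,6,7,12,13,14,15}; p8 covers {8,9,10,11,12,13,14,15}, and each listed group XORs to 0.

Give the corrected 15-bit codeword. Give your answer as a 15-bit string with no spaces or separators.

s1 (pos 1,3,5,7,9,11,13,15): 1⊕1⊕0⊕0⊕1⊕1⊕1⊕1 = 0
s2 (pos 2,3,6,7,10,11,14,15): 1⊕1⊕0⊕0⊕0⊕1⊕1⊕1 = 1
s4 (pos 4,5,6,7,12,13,14,15): 0⊕0⊕0⊕0⊕1⊕1⊕1⊕1 = 0
s8 (pos 8,9,10,11,12,13,14,15): 1⊕1⊕0⊕1⊕1⊕1⊕1⊕1 = 1
Syndrome s8…s1 = 1010 → error at position 10.
Flip position 10: 111000011011111 → 111000011111111

111000011111111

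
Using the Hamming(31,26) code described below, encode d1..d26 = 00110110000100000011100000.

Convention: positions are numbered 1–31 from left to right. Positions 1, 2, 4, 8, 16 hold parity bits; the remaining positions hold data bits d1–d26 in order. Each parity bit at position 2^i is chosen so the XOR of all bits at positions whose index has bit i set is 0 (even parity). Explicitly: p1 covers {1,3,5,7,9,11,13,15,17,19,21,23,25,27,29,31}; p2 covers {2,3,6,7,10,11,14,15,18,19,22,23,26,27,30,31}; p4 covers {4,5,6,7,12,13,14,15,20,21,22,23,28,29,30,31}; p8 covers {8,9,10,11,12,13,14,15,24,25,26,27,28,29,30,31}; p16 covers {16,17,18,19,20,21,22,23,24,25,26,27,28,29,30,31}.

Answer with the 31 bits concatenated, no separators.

Place data at non-parity positions: p1 p2 0 p4 0 1 1 p8 0 1 1 0 0 0 0 p16 1 0 0 0 0 0 0 1 1 1 0 0 0 0 0
p1 (pos 1,3,5,7,9,11,13,15,17,19,21,23,25,27,29,31): XOR of data positions = 0⊕0⊕1⊕0⊕1⊕0⊕0⊕1⊕0⊕0⊕0⊕1⊕0⊕0⊕0 = 0
p2 (pos 2,3,6,7,10,11,14,15,18,19,22,23,26,27,30,31): XOR of data positions = 0⊕1⊕1⊕1⊕1⊕0⊕0⊕0⊕0⊕0⊕0⊕1⊕0⊕0⊕0 = 1
p4 (pos 4,5,6,7,12,13,14,15,20,21,22,23,28,29,30,31): XOR of data positions = 0⊕1⊕1⊕0⊕0⊕0⊕0⊕0⊕0⊕0⊕0⊕0⊕0⊕0⊕0 = 0
p8 (pos 8,9,10,11,12,13,14,15,24,25,26,27,28,29,30,31): XOR of data positions = 0⊕1⊕1⊕0⊕0⊕0⊕0⊕1⊕1⊕1⊕0⊕0⊕0⊕0⊕0 = 1
p16 (pos 16,17,18,19,20,21,22,23,24,25,26,27,28,29,30,31): XOR of data positions = 1⊕0⊕0⊕0⊕0⊕0⊕0⊕1⊕1⊕1⊕0⊕0⊕0⊕0⊕0 = 0
Codeword: 0100011101100000100000011100000

0100011101100000100000011100000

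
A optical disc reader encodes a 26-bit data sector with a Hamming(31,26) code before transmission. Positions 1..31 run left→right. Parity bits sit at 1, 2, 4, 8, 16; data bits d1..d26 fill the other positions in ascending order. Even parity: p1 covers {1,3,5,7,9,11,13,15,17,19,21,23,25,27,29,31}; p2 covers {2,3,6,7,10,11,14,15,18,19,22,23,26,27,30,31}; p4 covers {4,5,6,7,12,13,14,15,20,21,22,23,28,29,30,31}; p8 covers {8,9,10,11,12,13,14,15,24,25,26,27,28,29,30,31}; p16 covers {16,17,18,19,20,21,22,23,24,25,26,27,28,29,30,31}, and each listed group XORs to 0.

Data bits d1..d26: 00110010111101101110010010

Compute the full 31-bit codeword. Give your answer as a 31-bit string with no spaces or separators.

0001011100101110101101110010010

Place data at non-parity positions: p1 p2 0 p4 0 1 1 p8 0 0 1 0 1 1 1 p16 1 0 1 1 0 1 1 1 0 0 1 0 0 1 0
p1 (pos 1,3,5,7,9,11,13,15,17,19,21,23,25,27,29,31): XOR of data positions = 0⊕0⊕1⊕0⊕1⊕1⊕1⊕1⊕1⊕0⊕1⊕0⊕1⊕0⊕0 = 0
p2 (pos 2,3,6,7,10,11,14,15,18,19,22,23,26,27,30,31): XOR of data positions = 0⊕1⊕1⊕0⊕1⊕1⊕1⊕0⊕1⊕1⊕1⊕0⊕1⊕1⊕0 = 0
p4 (pos 4,5,6,7,12,13,14,15,20,21,22,23,28,29,30,31): XOR of data positions = 0⊕1⊕1⊕0⊕1⊕1⊕1⊕1⊕0⊕1⊕1⊕0⊕0⊕1⊕0 = 1
p8 (pos 8,9,10,11,12,13,14,15,24,25,26,27,28,29,30,31): XOR of data positions = 0⊕0⊕1⊕0⊕1⊕1⊕1⊕1⊕0⊕0⊕1⊕0⊕0⊕1⊕0 = 1
p16 (pos 16,17,18,19,20,21,22,23,24,25,26,27,28,29,30,31): XOR of data positions = 1⊕0⊕1⊕1⊕0⊕1⊕1⊕1⊕0⊕0⊕1⊕0⊕0⊕1⊕0 = 0
Codeword: 0001011100101110101101110010010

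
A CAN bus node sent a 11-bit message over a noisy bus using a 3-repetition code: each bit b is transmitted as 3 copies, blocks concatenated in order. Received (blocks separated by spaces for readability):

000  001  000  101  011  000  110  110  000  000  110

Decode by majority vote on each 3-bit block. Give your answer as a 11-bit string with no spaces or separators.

Block 1 (000): 0 ones → 0
Block 2 (001): 1 one → 0
Block 3 (000): 0 ones → 0
Block 4 (101): 2 ones → 1
Block 5 (011): 2 ones → 1
Block 6 (000): 0 ones → 0
Block 7 (110): 2 ones → 1
Block 8 (110): 2 ones → 1
Block 9 (000): 0 ones → 0
Block 10 (000): 0 ones → 0
Block 11 (110): 2 ones → 1

00011011001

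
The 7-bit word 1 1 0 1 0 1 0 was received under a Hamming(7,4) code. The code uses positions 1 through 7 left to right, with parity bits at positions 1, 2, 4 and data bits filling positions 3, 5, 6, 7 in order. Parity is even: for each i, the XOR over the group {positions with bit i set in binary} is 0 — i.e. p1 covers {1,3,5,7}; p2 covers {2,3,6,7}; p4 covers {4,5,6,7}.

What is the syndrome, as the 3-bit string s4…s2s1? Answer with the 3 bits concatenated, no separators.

s1 (pos 1,3,5,7): 1⊕0⊕0⊕0 = 1
s2 (pos 2,3,6,7): 1⊕0⊕1⊕0 = 0
s4 (pos 4,5,6,7): 1⊕0⊕1⊕0 = 0
Syndrome s4…s1 = 001 → error at position 1.

001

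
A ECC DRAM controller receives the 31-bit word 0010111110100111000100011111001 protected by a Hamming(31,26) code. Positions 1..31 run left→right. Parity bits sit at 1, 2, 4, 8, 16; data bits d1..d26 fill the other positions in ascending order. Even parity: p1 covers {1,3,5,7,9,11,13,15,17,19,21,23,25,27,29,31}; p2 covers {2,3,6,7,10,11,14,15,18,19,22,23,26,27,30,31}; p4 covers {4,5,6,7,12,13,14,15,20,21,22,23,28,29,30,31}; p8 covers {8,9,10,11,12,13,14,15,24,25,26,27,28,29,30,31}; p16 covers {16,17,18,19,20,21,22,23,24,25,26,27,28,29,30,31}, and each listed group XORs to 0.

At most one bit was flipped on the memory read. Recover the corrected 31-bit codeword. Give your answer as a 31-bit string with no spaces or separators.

s1 (pos 1,3,5,7,9,11,13,15,17,19,21,23,25,27,29,31): 0⊕1⊕1⊕1⊕1⊕1⊕0⊕1⊕0⊕0⊕0⊕0⊕1⊕1⊕0⊕1 = 1
s2 (pos 2,3,6,7,10,11,14,15,18,19,22,23,26,27,30,31): 0⊕1⊕1⊕1⊕0⊕1⊕1⊕1⊕0⊕0⊕0⊕0⊕1⊕1⊕0⊕1 = 1
s4 (pos 4,5,6,7,12,13,14,15,20,21,22,23,28,29,30,31): 0⊕1⊕1⊕1⊕0⊕0⊕1⊕1⊕1⊕0⊕0⊕0⊕1⊕0⊕0⊕1 = 0
s8 (pos 8,9,10,11,12,13,14,15,24,25,26,27,28,29,30,31): 1⊕1⊕0⊕1⊕0⊕0⊕1⊕1⊕1⊕1⊕1⊕1⊕1⊕0⊕0⊕1 = 1
s16 (pos 16,17,18,19,20,21,22,23,24,25,26,27,28,29,30,31): 1⊕0⊕0⊕0⊕1⊕0⊕0⊕0⊕1⊕1⊕1⊕1⊕1⊕0⊕0⊕1 = 0
Syndrome s16…s1 = 01011 → error at position 11.
Flip position 11: 0010111110100111000100011111001 → 0010111110000111000100011111001

0010111110000111000100011111001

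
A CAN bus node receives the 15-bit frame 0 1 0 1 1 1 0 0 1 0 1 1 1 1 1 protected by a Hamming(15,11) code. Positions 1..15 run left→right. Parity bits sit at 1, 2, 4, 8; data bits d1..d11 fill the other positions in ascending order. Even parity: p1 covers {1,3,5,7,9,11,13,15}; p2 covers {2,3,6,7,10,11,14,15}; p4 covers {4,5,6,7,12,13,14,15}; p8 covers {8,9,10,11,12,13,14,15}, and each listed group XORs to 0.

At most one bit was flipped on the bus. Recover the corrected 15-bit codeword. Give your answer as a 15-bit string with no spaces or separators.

s1 (pos 1,3,5,7,9,11,13,15): 0⊕0⊕1⊕0⊕1⊕1⊕1⊕1 = 1
s2 (pos 2,3,6,7,10,11,14,15): 1⊕0⊕1⊕0⊕0⊕1⊕1⊕1 = 1
s4 (pos 4,5,6,7,12,13,14,15): 1⊕1⊕1⊕0⊕1⊕1⊕1⊕1 = 1
s8 (pos 8,9,10,11,12,13,14,15): 0⊕1⊕0⊕1⊕1⊕1⊕1⊕1 = 0
Syndrome s8…s1 = 0111 → error at position 7.
Flip position 7: 010111001011111 → 010111101011111

010111101011111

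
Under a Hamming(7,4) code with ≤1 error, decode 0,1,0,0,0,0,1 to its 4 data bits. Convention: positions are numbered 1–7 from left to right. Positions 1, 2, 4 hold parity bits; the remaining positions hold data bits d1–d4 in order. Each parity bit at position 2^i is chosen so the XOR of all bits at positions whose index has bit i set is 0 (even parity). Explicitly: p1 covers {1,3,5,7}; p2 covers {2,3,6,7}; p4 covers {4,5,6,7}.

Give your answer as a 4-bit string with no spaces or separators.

s1 (pos 1,3,5,7): 0⊕0⊕0⊕1 = 1
s2 (pos 2,3,6,7): 1⊕0⊕0⊕1 = 0
s4 (pos 4,5,6,7): 0⊕0⊕0⊕1 = 1
Syndrome s4…s1 = 101 → error at position 5.
Flip position 5: 0100001 → 0100101
Read data bits from positions 3,5,6,7: 0101

0101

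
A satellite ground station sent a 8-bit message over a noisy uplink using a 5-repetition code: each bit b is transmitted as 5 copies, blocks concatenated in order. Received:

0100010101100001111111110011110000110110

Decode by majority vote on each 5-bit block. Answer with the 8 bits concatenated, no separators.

Block 1 (01000): 1 one → 0
Block 2 (10101): 3 ones → 1
Block 3 (10000): 1 one → 0
Block 4 (11111): 5 ones → 1
Block 5 (11110): 4 ones → 1
Block 6 (01111): 4 ones → 1
Block 7 (00001): 1 one → 0
Block 8 (10110): 3 ones → 1

01011101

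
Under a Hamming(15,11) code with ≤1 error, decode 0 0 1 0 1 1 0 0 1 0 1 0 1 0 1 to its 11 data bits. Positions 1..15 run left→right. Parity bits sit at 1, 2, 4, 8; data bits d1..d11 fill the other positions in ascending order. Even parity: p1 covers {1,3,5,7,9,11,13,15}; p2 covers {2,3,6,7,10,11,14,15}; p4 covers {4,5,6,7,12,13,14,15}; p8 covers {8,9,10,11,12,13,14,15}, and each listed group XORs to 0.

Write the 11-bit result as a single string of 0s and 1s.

11101010101

s1 (pos 1,3,5,7,9,11,13,15): 0⊕1⊕1⊕0⊕1⊕1⊕1⊕1 = 0
s2 (pos 2,3,6,7,10,11,14,15): 0⊕1⊕1⊕0⊕0⊕1⊕0⊕1 = 0
s4 (pos 4,5,6,7,12,13,14,15): 0⊕1⊕1⊕0⊕0⊕1⊕0⊕1 = 0
s8 (pos 8,9,10,11,12,13,14,15): 0⊕1⊕0⊕1⊕0⊕1⊕0⊕1 = 0
Syndrome s8…s1 = 0000 → no error.
Read data bits from positions 3,5,6,7,9,10,11,12,13,14,15: 11101010101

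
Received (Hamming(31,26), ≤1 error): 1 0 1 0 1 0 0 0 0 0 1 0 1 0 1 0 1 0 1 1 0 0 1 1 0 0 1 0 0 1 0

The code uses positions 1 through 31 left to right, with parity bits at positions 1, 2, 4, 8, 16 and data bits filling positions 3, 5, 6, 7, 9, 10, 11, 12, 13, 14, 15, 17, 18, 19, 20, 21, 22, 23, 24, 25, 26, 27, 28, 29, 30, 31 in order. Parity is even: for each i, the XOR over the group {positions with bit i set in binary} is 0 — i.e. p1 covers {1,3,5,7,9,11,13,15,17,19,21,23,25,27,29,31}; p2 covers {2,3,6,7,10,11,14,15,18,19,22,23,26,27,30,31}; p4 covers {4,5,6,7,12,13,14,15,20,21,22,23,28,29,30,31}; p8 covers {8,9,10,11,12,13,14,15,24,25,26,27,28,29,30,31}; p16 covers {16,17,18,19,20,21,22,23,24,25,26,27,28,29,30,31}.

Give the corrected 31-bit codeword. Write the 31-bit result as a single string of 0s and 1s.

s1 (pos 1,3,5,7,9,11,13,15,17,19,21,23,25,27,29,31): 1⊕1⊕1⊕0⊕0⊕1⊕1⊕1⊕1⊕1⊕0⊕1⊕0⊕1⊕0⊕0 = 0
s2 (pos 2,3,6,7,10,11,14,15,18,19,22,23,26,27,30,31): 0⊕1⊕0⊕0⊕0⊕1⊕0⊕1⊕0⊕1⊕0⊕1⊕0⊕1⊕1⊕0 = 1
s4 (pos 4,5,6,7,12,13,14,15,20,21,22,23,28,29,30,31): 0⊕1⊕0⊕0⊕0⊕1⊕0⊕1⊕1⊕0⊕0⊕1⊕0⊕0⊕1⊕0 = 0
s8 (pos 8,9,10,11,12,13,14,15,24,25,26,27,28,29,30,31): 0⊕0⊕0⊕1⊕0⊕1⊕0⊕1⊕1⊕0⊕0⊕1⊕0⊕0⊕1⊕0 = 0
s16 (pos 16,17,18,19,20,21,22,23,24,25,26,27,28,29,30,31): 0⊕1⊕0⊕1⊕1⊕0⊕0⊕1⊕1⊕0⊕0⊕1⊕0⊕0⊕1⊕0 = 1
Syndrome s16…s1 = 10010 → error at position 18.
Flip position 18: 1010100000101010101100110010010 → 1010100000101010111100110010010

1010100000101010111100110010010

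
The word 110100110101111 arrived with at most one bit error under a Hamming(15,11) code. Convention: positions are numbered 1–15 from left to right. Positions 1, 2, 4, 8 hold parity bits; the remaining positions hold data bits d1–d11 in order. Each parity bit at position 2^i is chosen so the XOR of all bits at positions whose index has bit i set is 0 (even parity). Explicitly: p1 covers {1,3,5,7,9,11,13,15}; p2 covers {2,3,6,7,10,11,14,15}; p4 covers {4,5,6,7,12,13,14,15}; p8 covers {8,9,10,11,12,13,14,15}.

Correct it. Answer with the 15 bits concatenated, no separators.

100100110101111

s1 (pos 1,3,5,7,9,11,13,15): 1⊕0⊕0⊕1⊕0⊕0⊕1⊕1 = 0
s2 (pos 2,3,6,7,10,11,14,15): 1⊕0⊕0⊕1⊕1⊕0⊕1⊕1 = 1
s4 (pos 4,5,6,7,12,13,14,15): 1⊕0⊕0⊕1⊕1⊕1⊕1⊕1 = 0
s8 (pos 8,9,10,11,12,13,14,15): 1⊕0⊕1⊕0⊕1⊕1⊕1⊕1 = 0
Syndrome s8…s1 = 0010 → error at position 2.
Flip position 2: 110100110101111 → 100100110101111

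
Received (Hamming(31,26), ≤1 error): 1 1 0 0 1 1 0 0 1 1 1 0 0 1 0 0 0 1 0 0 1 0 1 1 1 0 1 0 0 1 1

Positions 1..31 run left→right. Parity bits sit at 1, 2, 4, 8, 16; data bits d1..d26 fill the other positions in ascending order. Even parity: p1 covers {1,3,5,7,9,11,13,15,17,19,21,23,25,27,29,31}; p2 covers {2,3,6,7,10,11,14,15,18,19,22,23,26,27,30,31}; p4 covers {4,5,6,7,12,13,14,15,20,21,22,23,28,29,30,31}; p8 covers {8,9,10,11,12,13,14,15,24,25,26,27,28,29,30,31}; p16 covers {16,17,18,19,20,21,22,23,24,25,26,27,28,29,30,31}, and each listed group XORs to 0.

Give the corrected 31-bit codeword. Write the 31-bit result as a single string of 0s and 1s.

1100110011101100010010111010011

s1 (pos 1,3,5,7,9,11,13,15,17,19,21,23,25,27,29,31): 1⊕0⊕1⊕0⊕1⊕1⊕0⊕0⊕0⊕0⊕1⊕1⊕1⊕1⊕0⊕1 = 1
s2 (pos 2,3,6,7,10,11,14,15,18,19,22,23,26,27,30,31): 1⊕0⊕1⊕0⊕1⊕1⊕1⊕0⊕1⊕0⊕0⊕1⊕0⊕1⊕1⊕1 = 0
s4 (pos 4,5,6,7,12,13,14,15,20,21,22,23,28,29,30,31): 0⊕1⊕1⊕0⊕0⊕0⊕1⊕0⊕0⊕1⊕0⊕1⊕0⊕0⊕1⊕1 = 1
s8 (pos 8,9,10,11,12,13,14,15,24,25,26,27,28,29,30,31): 0⊕1⊕1⊕1⊕0⊕0⊕1⊕0⊕1⊕1⊕0⊕1⊕0⊕0⊕1⊕1 = 1
s16 (pos 16,17,18,19,20,21,22,23,24,25,26,27,28,29,30,31): 0⊕0⊕1⊕0⊕0⊕1⊕0⊕1⊕1⊕1⊕0⊕1⊕0⊕0⊕1⊕1 = 0
Syndrome s16…s1 = 01101 → error at position 13.
Flip position 13: 1100110011100100010010111010011 → 1100110011101100010010111010011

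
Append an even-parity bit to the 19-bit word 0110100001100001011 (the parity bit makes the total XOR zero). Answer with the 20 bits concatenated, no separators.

XOR of the 19 data bits: 0⊕1⊕1⊕0⊕1⊕0⊕0⊕0⊕0⊕1⊕1⊕0⊕0⊕0⊕0⊕1⊕0⊕1⊕1 = 0
Parity bit = 0 (so all 20 bits XOR to 0).

01101000011000010110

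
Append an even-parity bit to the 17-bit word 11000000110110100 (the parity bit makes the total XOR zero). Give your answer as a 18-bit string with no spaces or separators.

110000001101101001

XOR of the 17 data bits: 1⊕1⊕0⊕0⊕0⊕0⊕0⊕0⊕1⊕1⊕0⊕1⊕1⊕0⊕1⊕0⊕0 = 1
Parity bit = 1 (so all 18 bits XOR to 0).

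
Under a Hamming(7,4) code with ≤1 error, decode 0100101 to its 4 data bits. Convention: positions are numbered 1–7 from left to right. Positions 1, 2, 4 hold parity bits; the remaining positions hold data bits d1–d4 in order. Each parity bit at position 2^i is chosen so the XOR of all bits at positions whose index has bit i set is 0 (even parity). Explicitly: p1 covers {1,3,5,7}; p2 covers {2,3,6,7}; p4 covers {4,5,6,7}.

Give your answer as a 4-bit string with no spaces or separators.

0101

s1 (pos 1,3,5,7): 0⊕0⊕1⊕1 = 0
s2 (pos 2,3,6,7): 1⊕0⊕0⊕1 = 0
s4 (pos 4,5,6,7): 0⊕1⊕0⊕1 = 0
Syndrome s4…s1 = 000 → no error.
Read data bits from positions 3,5,6,7: 0101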